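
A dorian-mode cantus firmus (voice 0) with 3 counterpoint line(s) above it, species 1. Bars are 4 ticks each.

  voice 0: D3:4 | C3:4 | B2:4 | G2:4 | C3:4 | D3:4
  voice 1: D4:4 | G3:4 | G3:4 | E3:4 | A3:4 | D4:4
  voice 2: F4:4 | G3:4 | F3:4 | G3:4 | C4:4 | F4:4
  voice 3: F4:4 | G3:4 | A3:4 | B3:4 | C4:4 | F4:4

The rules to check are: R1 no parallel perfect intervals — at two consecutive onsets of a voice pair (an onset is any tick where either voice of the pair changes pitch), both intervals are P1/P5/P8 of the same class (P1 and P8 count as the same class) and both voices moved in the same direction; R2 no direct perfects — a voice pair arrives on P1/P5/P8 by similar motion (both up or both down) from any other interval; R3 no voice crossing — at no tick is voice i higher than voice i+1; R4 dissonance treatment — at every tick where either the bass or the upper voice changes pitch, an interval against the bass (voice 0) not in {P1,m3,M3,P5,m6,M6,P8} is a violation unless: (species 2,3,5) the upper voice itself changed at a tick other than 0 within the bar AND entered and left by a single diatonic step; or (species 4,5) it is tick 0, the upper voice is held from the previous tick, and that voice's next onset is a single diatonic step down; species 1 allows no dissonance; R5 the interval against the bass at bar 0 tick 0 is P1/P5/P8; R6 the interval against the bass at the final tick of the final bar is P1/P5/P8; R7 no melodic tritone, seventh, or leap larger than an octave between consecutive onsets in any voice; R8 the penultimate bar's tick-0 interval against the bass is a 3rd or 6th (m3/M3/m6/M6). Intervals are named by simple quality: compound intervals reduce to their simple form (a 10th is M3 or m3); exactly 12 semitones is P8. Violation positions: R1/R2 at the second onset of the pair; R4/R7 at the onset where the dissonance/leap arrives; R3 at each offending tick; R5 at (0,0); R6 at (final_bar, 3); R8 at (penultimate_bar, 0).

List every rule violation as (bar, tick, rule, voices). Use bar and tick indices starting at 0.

bar 0: v0=D3 v1=D4 v2=F4 v3=F4 downbeat m3
bar 1: v0=C3 v1=G3 v2=G3 v3=G3 downbeat P5
bar 2: v0=B2 v1=G3 v2=F3 v3=A3 downbeat m7
bar 3: v0=G2 v1=E3 v2=G3 v3=B3 downbeat M3
bar 4: v0=C3 v1=A3 v2=C4 v3=C4 downbeat P8
bar 5: v0=D3 v1=D4 v2=F4 v3=F4 downbeat m3
  -> R5 @ bar 0 tick 0 v(0, 2): opens on m3
  -> R5 @ bar 0 tick 0 v(0, 3): opens on m3
  -> R1 @ bar 1 tick 0 v(2, 3): F4/F4 P1 -> G3/G3 P1 similar
  -> R2 @ bar 1 tick 0 v(0, 1): D3/D4 P8 -> C3/G3 P5 similar
  -> R2 @ bar 1 tick 0 v(0, 2): D3/F4 m3 -> C3/G3 P5 similar
  -> R2 @ bar 1 tick 0 v(0, 3): D3/F4 m3 -> C3/G3 P5 similar
  -> R2 @ bar 1 tick 0 v(1, 2): D4/F4 m3 -> G3/G3 P1 similar
  -> R2 @ bar 1 tick 0 v(1, 3): D4/F4 m3 -> G3/G3 P1 similar
  -> R7 @ bar 1 tick 0 v(2,): F4->G3 leap 10st
  -> R7 @ bar 1 tick 0 v(3,): F4->G3 leap 10st
  -> R3 @ bar 2 tick 0 v(1, 2): G3 above F3
  -> R4 @ bar 2 tick 0 v(0, 2): B2/F3 TT untreated
  -> R4 @ bar 2 tick 0 v(0, 3): B2/A3 m7 untreated
  -> R3 @ bar 2 tick 1 v(1, 2): G3 above F3
  -> R3 @ bar 2 tick 2 v(1, 2): G3 above F3
  -> R3 @ bar 2 tick 3 v(1, 2): G3 above F3
  -> R1 @ bar 4 tick 0 v(0, 2): G2/G3 P8 -> C3/C4 P8 similar
  -> R2 @ bar 4 tick 0 v(0, 3): G2/B3 M3 -> C3/C4 P8 similar
  -> R2 @ bar 4 tick 0 v(2, 3): G3/B3 M3 -> C4/C4 P1 similar
  -> R8 @ bar 4 tick 0 v(0, 2): penult P8 not 3rd/6th
  -> R8 @ bar 4 tick 0 v(0, 3): penult P8 not 3rd/6th
  -> R1 @ bar 5 tick 0 v(2, 3): C4/C4 P1 -> F4/F4 P1 similar
  -> R2 @ bar 5 tick 0 v(0, 1): C3/A3 M6 -> D3/D4 P8 similar
  -> R6 @ bar 5 tick 3 v(0, 2): closes on m3
  -> R6 @ bar 5 tick 3 v(0, 3): closes on m3

(0, 0, R5, (0, 2))
(0, 0, R5, (0, 3))
(1, 0, R1, (2, 3))
(1, 0, R2, (0, 1))
(1, 0, R2, (0, 2))
(1, 0, R2, (0, 3))
(1, 0, R2, (1, 2))
(1, 0, R2, (1, 3))
(1, 0, R7, (2,))
(1, 0, R7, (3,))
(2, 0, R3, (1, 2))
(2, 0, R4, (0, 2))
(2, 0, R4, (0, 3))
(2, 1, R3, (1, 2))
(2, 2, R3, (1, 2))
(2, 3, R3, (1, 2))
(4, 0, R1, (0, 2))
(4, 0, R2, (0, 3))
(4, 0, R2, (2, 3))
(4, 0, R8, (0, 2))
(4, 0, R8, (0, 3))
(5, 0, R1, (2, 3))
(5, 0, R2, (0, 1))
(5, 3, R6, (0, 2))
(5, 3, R6, (0, 3))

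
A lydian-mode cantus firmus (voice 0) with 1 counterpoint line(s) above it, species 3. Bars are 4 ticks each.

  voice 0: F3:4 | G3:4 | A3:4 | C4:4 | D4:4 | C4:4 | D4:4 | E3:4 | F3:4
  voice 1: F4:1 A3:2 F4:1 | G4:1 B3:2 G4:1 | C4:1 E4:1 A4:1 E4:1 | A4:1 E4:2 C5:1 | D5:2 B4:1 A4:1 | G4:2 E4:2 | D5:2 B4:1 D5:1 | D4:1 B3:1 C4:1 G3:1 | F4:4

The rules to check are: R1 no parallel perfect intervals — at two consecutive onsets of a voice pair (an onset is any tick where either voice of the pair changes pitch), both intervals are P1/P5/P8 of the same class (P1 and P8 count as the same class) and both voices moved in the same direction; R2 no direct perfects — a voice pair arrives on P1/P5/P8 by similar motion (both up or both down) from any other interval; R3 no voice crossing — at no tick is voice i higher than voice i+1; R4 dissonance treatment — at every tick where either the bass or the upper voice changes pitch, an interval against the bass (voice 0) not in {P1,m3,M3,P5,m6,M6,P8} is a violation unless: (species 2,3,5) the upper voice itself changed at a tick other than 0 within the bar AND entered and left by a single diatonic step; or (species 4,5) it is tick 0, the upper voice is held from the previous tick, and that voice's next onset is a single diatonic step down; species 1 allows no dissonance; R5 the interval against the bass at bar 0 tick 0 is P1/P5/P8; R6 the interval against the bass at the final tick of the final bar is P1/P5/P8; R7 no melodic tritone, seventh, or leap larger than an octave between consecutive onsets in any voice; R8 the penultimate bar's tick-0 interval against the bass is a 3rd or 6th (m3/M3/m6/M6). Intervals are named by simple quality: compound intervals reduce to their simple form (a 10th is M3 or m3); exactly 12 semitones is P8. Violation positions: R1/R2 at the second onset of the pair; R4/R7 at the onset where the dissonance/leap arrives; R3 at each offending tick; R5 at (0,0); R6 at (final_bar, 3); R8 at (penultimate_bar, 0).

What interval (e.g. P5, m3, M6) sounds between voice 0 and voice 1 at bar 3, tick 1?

voice 0=C4 voice 1=E4 -> M3

M3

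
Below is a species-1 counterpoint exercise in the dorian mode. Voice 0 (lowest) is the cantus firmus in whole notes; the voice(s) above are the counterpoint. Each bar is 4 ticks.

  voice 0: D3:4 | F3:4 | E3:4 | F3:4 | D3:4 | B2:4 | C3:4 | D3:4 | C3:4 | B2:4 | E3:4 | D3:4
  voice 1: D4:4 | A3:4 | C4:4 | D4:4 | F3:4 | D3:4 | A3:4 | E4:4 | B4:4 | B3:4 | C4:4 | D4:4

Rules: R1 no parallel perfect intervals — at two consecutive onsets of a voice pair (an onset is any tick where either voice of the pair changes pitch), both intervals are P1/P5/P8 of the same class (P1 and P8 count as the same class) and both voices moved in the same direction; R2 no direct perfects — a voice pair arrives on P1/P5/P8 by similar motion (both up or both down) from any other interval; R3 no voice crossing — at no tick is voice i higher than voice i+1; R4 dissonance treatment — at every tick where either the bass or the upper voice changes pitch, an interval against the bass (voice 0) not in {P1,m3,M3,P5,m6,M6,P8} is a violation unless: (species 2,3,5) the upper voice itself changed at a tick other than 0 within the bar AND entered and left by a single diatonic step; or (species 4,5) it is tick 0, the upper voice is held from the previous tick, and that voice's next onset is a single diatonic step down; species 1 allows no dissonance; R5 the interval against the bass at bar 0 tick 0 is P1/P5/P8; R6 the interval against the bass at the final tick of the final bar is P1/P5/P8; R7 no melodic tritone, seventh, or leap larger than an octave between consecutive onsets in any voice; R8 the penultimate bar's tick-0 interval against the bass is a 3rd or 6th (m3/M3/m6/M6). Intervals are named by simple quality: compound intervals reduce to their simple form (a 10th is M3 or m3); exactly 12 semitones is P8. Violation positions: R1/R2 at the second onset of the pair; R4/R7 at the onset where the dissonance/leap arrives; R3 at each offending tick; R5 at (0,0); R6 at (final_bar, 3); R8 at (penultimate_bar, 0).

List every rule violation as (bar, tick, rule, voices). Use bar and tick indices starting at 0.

bar 0: v0=D3 v1=D4 downbeat P8
bar 1: v0=F3 v1=A3 downbeat M3
bar 2: v0=E3 v1=C4 downbeat m6
bar 3: v0=F3 v1=D4 downbeat M6
bar 4: v0=D3 v1=F3 downbeat m3
bar 5: v0=B2 v1=D3 downbeat m3
bar 6: v0=C3 v1=A3 downbeat M6
bar 7: v0=D3 v1=E4 downbeat M2
bar 8: v0=C3 v1=B4 downbeat M7
bar 9: v0=B2 v1=B3 downbeat P8
bar 10: v0=E3 v1=C4 downbeat m6
bar 11: v0=D3 v1=D4 downbeat P8
  -> R4 @ bar 7 tick 0 v(0, 1): D3/E4 M2 untreated
  -> R4 @ bar 8 tick 0 v(0, 1): C3/B4 M7 untreated
  -> R2 @ bar 9 tick 0 v(0, 1): C3/B4 M7 -> B2/B3 P8 similar

(7, 0, R4, (0, 1))
(8, 0, R4, (0, 1))
(9, 0, R2, (0, 1))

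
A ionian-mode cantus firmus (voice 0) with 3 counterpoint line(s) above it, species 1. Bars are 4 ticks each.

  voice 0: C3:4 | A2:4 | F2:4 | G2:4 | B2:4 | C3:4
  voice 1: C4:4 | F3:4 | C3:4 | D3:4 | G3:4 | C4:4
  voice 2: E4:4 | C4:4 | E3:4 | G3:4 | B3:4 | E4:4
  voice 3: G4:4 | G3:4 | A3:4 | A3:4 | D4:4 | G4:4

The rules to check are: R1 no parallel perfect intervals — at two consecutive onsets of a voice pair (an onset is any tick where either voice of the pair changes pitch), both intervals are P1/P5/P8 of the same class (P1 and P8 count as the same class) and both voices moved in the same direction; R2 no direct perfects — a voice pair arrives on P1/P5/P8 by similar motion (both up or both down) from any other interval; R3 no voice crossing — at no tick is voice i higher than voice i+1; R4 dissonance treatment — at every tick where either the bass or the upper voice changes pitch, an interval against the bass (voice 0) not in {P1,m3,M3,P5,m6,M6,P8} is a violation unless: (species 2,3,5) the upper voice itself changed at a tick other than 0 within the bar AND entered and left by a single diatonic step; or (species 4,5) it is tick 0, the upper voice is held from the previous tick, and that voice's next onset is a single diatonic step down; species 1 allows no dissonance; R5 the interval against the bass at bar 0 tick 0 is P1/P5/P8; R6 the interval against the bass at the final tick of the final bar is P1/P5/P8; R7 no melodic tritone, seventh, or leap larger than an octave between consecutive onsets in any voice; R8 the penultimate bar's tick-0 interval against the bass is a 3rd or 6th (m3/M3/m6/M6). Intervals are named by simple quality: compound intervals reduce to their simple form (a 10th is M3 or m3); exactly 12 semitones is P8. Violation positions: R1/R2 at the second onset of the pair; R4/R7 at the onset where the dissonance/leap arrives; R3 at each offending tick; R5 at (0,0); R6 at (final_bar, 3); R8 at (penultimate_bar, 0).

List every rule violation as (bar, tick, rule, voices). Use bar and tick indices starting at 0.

bar 0: v0=C3 v1=C4 v2=E4 v3=G4 downbeat P5
bar 1: v0=A2 v1=F3 v2=C4 v3=G3 downbeat m7
bar 2: v0=F2 v1=C3 v2=E3 v3=A3 downbeat M3
bar 3: v0=G2 v1=D3 v2=G3 v3=A3 downbeat M2
bar 4: v0=B2 v1=G3 v2=B3 v3=D4 downbeat m3
bar 5: v0=C3 v1=C4 v2=E4 v3=G4 downbeat P5
  -> R5 @ bar 0 tick 0 v(0, 2): opens on M3
  -> R2 @ bar 1 tick 0 v(1, 2): C4/E4 M3 -> F3/C4 P5 similar
  -> R3 @ bar 1 tick 0 v(2, 3): C4 above G3
  -> R4 @ bar 1 tick 0 v(0, 3): A2/G3 m7 untreated
  -> R3 @ bar 1 tick 1 v(2, 3): C4 above G3
  -> R3 @ bar 1 tick 2 v(2, 3): C4 above G3
  -> R3 @ bar 1 tick 3 v(2, 3): C4 above G3
  -> R2 @ bar 2 tick 0 v(0, 1): A2/F3 m6 -> F2/C3 P5 similar
  -> R4 @ bar 2 tick 0 v(0, 2): F2/E3 M7 untreated
  -> R1 @ bar 3 tick 0 v(0, 1): F2/C3 P5 -> G2/D3 P5 similar
  -> R2 @ bar 3 tick 0 v(0, 2): F2/E3 M7 -> G2/G3 P8 similar
  -> R4 @ bar 3 tick 0 v(0, 3): G2/A3 M2 untreated
  -> R1 @ bar 4 tick 0 v(0, 2): G2/G3 P8 -> B2/B3 P8 similar
  -> R1 @ bar 4 tick 0 v(1, 3): D3/A3 P5 -> G3/D4 P5 similar
  -> R8 @ bar 4 tick 0 v(0, 2): penult P8 not 3rd/6th
  -> R1 @ bar 5 tick 0 v(1, 3): G3/D4 P5 -> C4/G4 P5 similar
  -> R2 @ bar 5 tick 0 v(0, 1): B2/G3 m6 -> C3/C4 P8 similar
  -> R2 @ bar 5 tick 0 v(0, 3): B2/D4 m3 -> C3/G4 P5 similar
  -> R6 @ bar 5 tick 3 v(0, 2): closes on M3

(0, 0, R5, (0, 2))
(1, 0, R2, (1, 2))
(1, 0, R3, (2, 3))
(1, 0, R4, (0, 3))
(1, 1, R3, (2, 3))
(1, 2, R3, (2, 3))
(1, 3, R3, (2, 3))
(2, 0, R2, (0, 1))
(2, 0, R4, (0, 2))
(3, 0, R1, (0, 1))
(3, 0, R2, (0, 2))
(3, 0, R4, (0, 3))
(4, 0, R1, (0, 2))
(4, 0, R1, (1, 3))
(4, 0, R8, (0, 2))
(5, 0, R1, (1, 3))
(5, 0, R2, (0, 1))
(5, 0, R2, (0, 3))
(5, 3, R6, (0, 2))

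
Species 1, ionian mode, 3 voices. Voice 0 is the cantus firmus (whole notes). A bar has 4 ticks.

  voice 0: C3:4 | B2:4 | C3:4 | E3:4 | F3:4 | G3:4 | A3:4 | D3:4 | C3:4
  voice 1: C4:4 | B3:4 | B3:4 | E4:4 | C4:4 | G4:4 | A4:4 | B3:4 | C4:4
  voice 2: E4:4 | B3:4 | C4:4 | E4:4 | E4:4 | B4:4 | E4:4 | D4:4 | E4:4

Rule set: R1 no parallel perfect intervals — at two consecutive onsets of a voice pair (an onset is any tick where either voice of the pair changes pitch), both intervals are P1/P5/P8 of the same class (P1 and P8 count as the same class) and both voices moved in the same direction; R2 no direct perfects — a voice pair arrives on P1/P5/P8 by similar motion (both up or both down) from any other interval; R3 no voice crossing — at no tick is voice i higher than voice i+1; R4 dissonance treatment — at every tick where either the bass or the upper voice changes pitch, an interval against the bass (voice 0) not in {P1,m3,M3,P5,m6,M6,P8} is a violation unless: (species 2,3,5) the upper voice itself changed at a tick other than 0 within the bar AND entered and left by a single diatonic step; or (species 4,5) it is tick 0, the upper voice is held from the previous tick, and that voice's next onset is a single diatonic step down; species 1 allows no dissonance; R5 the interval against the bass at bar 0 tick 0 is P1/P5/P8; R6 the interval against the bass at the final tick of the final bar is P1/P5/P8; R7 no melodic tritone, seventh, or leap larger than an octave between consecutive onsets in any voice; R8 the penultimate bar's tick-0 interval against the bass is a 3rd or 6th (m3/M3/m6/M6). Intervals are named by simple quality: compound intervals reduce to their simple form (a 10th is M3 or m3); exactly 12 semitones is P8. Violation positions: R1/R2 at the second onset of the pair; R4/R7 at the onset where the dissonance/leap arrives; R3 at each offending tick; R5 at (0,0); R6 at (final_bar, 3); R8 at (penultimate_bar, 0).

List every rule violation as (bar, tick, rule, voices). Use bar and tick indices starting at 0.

bar 0: v0=C3 v1=C4 v2=E4 downbeat M3
bar 1: v0=B2 v1=B3 v2=B3 downbeat P8
bar 2: v0=C3 v1=B3 v2=C4 downbeat P8
bar 3: v0=E3 v1=E4 v2=E4 downbeat P8
bar 4: v0=F3 v1=C4 v2=E4 downbeat M7
bar 5: v0=G3 v1=G4 v2=B4 downbeat M3
bar 6: v0=A3 v1=A4 v2=E4 downbeat P5
bar 7: v0=D3 v1=B3 v2=D4 downbeat P8
bar 8: v0=C3 v1=C4 v2=E4 downbeat M3
  -> R5 @ bar 0 tick 0 v(0, 2): opens on M3
  -> R1 @ bar 1 tick 0 v(0, 1): C3/C4 P8 -> B2/B3 P8 similar
  -> R2 @ bar 1 tick 0 v(0, 2): C3/E4 M3 -> B2/B3 P8 similar
  -> R2 @ bar 1 tick 0 v(1, 2): C4/E4 M3 -> B3/B3 P1 similar
  -> R1 @ bar 2 tick 0 v(0, 2): B2/B3 P8 -> C3/C4 P8 similar
  -> R4 @ bar 2 tick 0 v(0, 1): C3/B3 M7 untreated
  -> R1 @ bar 3 tick 0 v(0, 2): C3/C4 P8 -> E3/E4 P8 similar
  -> R2 @ bar 3 tick 0 v(0, 1): C3/B3 M7 -> E3/E4 P8 similar
  -> R2 @ bar 3 tick 0 v(1, 2): B3/C4 m2 -> E4/E4 P1 similar
  -> R4 @ bar 4 tick 0 v(0, 2): F3/E4 M7 untreated
  -> R2 @ bar 5 tick 0 v(0, 1): F3/C4 P5 -> G3/G4 P8 similar
  -> R1 @ bar 6 tick 0 v(0, 1): G3/G4 P8 -> A3/A4 P8 similar
  -> R3 @ bar 6 tick 0 v(1, 2): A4 above E4
  -> R3 @ bar 6 tick 1 v(1, 2): A4 above E4
  -> R3 @ bar 6 tick 2 v(1, 2): A4 above E4
  -> R3 @ bar 6 tick 3 v(1, 2): A4 above E4
  -> R2 @ bar 7 tick 0 v(0, 2): A3/E4 P5 -> D3/D4 P8 similar
  -> R7 @ bar 7 tick 0 v(1,): A4->B3 leap 10st
  -> R8 @ bar 7 tick 0 v(0, 2): penult P8 not 3rd/6th
  -> R6 @ bar 8 tick 3 v(0, 2): closes on M3

(0, 0, R5, (0, 2))
(1, 0, R1, (0, 1))
(1, 0, R2, (0, 2))
(1, 0, R2, (1, 2))
(2, 0, R1, (0, 2))
(2, 0, R4, (0, 1))
(3, 0, R1, (0, 2))
(3, 0, R2, (0, 1))
(3, 0, R2, (1, 2))
(4, 0, R4, (0, 2))
(5, 0, R2, (0, 1))
(6, 0, R1, (0, 1))
(6, 0, R3, (1, 2))
(6, 1, R3, (1, 2))
(6, 2, R3, (1, 2))
(6, 3, R3, (1, 2))
(7, 0, R2, (0, 2))
(7, 0, R7, (1,))
(7, 0, R8, (0, 2))
(8, 3, R6, (0, 2))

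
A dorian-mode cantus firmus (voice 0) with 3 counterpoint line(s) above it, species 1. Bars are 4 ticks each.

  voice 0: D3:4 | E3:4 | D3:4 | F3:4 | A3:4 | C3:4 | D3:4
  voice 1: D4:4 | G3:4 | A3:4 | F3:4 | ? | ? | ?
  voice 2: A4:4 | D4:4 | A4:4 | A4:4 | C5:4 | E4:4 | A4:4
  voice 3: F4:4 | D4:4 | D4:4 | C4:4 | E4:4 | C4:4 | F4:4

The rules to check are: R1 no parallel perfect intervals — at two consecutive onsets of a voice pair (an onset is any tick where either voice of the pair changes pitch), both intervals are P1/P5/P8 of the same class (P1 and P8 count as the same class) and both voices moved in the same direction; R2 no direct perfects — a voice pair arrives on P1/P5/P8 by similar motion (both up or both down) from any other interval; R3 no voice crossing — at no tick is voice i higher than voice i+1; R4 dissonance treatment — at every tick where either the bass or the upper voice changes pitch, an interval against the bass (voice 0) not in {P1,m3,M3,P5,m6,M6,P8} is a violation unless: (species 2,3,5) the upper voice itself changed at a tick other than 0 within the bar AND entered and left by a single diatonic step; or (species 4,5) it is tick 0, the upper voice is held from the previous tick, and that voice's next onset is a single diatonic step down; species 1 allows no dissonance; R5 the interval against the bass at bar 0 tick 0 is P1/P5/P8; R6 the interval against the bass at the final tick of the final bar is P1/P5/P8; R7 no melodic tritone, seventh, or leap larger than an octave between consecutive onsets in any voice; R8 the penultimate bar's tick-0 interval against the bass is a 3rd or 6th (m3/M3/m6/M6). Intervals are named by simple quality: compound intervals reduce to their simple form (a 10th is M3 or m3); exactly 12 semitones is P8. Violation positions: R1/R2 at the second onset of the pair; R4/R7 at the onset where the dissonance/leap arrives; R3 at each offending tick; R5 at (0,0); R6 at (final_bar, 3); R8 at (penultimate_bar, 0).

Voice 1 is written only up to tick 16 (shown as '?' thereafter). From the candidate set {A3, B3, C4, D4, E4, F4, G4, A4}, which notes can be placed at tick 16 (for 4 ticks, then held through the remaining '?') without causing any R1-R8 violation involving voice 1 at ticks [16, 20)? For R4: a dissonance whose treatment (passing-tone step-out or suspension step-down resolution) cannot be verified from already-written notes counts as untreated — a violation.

A3: violates R1
B3: violates R4,R7
C4: violates R2
D4: violates R4
E4: violates R2,R7
F4: violates R2
G4: violates R4,R7
A4: violates R1,R7

{}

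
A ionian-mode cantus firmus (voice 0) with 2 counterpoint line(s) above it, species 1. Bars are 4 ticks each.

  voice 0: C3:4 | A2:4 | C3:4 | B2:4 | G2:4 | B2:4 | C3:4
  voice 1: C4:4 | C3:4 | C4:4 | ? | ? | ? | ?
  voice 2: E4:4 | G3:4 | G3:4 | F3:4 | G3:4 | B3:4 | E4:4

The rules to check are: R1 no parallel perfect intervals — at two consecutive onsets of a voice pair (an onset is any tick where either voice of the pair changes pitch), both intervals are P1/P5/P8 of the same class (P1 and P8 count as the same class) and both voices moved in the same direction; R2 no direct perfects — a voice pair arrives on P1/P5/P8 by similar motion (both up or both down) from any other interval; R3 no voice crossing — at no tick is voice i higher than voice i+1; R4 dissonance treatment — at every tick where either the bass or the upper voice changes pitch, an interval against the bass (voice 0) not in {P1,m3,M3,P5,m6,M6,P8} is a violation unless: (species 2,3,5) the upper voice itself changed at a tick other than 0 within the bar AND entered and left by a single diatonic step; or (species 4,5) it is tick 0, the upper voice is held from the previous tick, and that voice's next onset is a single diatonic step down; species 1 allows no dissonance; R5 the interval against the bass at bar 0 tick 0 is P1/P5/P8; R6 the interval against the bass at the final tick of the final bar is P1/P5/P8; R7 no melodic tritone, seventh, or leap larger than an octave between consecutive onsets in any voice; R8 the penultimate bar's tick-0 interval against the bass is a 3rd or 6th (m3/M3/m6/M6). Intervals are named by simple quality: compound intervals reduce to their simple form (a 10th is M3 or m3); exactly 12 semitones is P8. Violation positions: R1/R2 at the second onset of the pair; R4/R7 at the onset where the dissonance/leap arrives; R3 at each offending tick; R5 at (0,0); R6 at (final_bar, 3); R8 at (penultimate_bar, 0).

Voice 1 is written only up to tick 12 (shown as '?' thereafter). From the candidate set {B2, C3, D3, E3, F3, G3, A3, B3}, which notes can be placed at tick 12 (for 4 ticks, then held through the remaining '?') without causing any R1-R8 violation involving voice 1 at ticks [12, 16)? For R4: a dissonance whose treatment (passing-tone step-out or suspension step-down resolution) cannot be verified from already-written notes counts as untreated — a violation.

{}

B2: violates R1,R7
C3: violates R4
D3: violates R7
E3: violates R4
F3: violates R2,R4
G3: violates R3
A3: violates R3,R4
B3: violates R1,R3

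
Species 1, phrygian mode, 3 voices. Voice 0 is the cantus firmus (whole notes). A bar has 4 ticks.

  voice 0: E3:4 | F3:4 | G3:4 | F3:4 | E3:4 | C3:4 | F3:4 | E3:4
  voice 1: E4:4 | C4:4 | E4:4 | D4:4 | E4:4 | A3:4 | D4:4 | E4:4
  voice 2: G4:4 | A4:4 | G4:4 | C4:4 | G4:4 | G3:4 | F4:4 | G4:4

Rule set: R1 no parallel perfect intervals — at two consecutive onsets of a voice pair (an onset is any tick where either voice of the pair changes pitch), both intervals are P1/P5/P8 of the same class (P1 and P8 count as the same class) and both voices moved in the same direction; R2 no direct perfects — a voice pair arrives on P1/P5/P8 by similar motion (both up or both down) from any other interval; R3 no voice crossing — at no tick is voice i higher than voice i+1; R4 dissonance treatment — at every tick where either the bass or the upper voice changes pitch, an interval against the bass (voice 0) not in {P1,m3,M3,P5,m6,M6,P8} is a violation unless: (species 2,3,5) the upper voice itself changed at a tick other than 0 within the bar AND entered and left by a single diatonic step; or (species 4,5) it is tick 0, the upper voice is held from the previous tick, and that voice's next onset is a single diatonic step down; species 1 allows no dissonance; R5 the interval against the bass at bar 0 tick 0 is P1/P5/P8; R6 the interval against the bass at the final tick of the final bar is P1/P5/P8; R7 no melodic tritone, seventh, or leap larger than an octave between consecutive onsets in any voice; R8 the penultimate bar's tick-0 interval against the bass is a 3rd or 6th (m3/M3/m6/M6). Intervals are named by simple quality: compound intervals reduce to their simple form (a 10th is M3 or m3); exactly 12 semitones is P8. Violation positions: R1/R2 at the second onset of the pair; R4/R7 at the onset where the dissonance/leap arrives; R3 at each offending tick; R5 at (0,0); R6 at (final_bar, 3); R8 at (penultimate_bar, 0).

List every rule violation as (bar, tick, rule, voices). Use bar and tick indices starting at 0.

bar 0: v0=E3 v1=E4 v2=G4 downbeat m3
bar 1: v0=F3 v1=C4 v2=A4 downbeat M3
bar 2: v0=G3 v1=E4 v2=G4 downbeat P8
bar 3: v0=F3 v1=D4 v2=C4 downbeat P5
bar 4: v0=E3 v1=E4 v2=G4 downbeat m3
bar 5: v0=C3 v1=A3 v2=G3 downbeat P5
bar 6: v0=F3 v1=D4 v2=F4 downbeat P8
bar 7: v0=E3 v1=E4 v2=G4 downbeat m3
  -> R5 @ bar 0 tick 0 v(0, 2): opens on m3
  -> R2 @ bar 3 tick 0 v(0, 2): G3/G4 P8 -> F3/C4 P5 similar
  -> R3 @ bar 3 tick 0 v(1, 2): D4 above C4
  -> R3 @ bar 3 tick 1 v(1, 2): D4 above C4
  -> R3 @ bar 3 tick 2 v(1, 2): D4 above C4
  -> R3 @ bar 3 tick 3 v(1, 2): D4 above C4
  -> R2 @ bar 5 tick 0 v(0, 2): E3/G4 m3 -> C3/G3 P5 similar
  -> R3 @ bar 5 tick 0 v(1, 2): A3 above G3
  -> R3 @ bar 5 tick 1 v(1, 2): A3 above G3
  -> R3 @ bar 5 tick 2 v(1, 2): A3 above G3
  -> R3 @ bar 5 tick 3 v(1, 2): A3 above G3
  -> R2 @ bar 6 tick 0 v(0, 2): C3/G3 P5 -> F3/F4 P8 similar
  -> R7 @ bar 6 tick 0 v(2,): G3->F4 leap 10st
  -> R8 @ bar 6 tick 0 v(0, 2): penult P8 not 3rd/6th
  -> R6 @ bar 7 tick 3 v(0, 2): closes on m3

(0, 0, R5, (0, 2))
(3, 0, R2, (0, 2))
(3, 0, R3, (1, 2))
(3, 1, R3, (1, 2))
(3, 2, R3, (1, 2))
(3, 3, R3, (1, 2))
(5, 0, R2, (0, 2))
(5, 0, R3, (1, 2))
(5, 1, R3, (1, 2))
(5, 2, R3, (1, 2))
(5, 3, R3, (1, 2))
(6, 0, R2, (0, 2))
(6, 0, R7, (2,))
(6, 0, R8, (0, 2))
(7, 3, R6, (0, 2))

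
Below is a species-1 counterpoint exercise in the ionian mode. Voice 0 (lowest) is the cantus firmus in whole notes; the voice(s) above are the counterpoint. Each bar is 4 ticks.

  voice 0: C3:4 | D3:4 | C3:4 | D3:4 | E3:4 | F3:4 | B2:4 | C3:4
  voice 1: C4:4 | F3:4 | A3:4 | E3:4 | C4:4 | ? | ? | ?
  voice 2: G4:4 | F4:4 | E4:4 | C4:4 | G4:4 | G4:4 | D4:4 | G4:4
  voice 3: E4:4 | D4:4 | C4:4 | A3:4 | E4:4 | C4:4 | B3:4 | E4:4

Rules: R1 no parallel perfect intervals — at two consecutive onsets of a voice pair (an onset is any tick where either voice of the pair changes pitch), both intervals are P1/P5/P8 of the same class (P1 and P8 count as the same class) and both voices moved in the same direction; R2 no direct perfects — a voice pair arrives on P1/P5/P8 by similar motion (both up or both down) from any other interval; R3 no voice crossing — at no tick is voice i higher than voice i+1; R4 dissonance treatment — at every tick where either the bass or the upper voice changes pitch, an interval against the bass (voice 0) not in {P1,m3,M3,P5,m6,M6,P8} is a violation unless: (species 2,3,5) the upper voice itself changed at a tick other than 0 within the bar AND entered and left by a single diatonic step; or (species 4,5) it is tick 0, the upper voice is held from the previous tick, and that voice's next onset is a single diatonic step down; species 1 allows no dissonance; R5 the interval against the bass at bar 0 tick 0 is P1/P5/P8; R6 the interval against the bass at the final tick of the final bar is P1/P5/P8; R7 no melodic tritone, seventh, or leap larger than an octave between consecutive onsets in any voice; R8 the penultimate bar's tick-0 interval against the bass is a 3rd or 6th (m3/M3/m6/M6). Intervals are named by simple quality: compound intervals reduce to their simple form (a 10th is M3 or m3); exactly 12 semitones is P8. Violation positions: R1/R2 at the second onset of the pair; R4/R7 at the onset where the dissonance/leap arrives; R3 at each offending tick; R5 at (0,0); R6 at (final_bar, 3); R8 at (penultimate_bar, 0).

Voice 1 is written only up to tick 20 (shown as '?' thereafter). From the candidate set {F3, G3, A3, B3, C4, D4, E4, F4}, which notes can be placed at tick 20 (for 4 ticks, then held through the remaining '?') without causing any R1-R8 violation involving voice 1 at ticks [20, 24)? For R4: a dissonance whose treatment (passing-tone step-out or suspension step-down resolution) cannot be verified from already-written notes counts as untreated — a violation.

{A3, C4, D4}

F3: violates R2
G3: violates R4
A3: legal
B3: violates R4
C4: legal
D4: legal
E4: violates R4
F4: violates R2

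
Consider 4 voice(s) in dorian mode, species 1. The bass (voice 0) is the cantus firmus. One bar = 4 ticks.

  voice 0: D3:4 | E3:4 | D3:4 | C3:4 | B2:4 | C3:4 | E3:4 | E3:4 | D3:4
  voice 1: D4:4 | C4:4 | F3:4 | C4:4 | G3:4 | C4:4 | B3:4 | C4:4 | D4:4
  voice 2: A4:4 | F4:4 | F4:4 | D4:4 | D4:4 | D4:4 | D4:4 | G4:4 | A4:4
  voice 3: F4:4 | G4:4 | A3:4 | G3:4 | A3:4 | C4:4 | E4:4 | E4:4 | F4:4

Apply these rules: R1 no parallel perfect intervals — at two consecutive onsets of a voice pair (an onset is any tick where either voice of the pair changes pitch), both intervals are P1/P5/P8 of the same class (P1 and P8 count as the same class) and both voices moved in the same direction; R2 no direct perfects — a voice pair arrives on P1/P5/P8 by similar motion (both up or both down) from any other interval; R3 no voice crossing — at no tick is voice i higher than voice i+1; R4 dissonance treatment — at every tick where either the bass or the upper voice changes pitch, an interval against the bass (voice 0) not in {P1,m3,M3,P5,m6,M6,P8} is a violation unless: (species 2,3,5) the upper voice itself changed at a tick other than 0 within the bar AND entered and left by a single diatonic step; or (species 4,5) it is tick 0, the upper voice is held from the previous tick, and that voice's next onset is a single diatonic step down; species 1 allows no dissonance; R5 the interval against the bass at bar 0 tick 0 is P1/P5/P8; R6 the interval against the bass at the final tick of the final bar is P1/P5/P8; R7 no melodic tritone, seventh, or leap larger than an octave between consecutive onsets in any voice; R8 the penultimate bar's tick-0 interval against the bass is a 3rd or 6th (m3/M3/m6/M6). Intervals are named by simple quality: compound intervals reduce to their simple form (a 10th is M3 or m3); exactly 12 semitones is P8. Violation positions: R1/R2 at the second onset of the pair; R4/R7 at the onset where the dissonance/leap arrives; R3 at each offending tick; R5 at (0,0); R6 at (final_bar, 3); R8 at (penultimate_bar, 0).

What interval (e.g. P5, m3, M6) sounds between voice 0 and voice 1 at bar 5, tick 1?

voice 0=C3 voice 1=C4 -> P8

P8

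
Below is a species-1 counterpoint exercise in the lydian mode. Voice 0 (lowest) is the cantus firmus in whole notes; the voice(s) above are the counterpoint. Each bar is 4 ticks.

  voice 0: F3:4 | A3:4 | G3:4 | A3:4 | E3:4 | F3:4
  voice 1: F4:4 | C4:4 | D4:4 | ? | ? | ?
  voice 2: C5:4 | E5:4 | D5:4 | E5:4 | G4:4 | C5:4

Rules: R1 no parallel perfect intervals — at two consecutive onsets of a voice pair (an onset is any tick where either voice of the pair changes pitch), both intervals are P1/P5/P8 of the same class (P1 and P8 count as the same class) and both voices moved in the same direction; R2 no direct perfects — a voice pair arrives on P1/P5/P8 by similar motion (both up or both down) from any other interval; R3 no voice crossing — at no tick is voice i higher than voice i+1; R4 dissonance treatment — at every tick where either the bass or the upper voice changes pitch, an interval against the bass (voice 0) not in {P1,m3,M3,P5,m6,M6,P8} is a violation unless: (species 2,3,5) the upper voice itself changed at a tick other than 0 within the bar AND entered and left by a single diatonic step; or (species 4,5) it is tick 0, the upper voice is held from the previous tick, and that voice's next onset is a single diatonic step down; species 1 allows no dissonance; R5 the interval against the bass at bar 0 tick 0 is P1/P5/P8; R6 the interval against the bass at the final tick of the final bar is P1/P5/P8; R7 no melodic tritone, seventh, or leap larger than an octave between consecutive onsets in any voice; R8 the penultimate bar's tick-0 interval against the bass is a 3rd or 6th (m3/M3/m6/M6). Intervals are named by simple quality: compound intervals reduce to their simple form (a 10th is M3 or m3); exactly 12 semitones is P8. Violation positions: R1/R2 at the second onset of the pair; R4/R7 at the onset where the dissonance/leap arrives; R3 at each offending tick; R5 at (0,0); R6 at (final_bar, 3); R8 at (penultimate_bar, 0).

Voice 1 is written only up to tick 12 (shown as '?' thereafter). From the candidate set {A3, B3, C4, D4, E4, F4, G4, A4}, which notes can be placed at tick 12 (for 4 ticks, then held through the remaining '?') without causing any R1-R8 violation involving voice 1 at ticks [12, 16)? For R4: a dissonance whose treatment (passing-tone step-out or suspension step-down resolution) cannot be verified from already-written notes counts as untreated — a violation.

{A3, C4, F4}

A3: legal
B3: violates R4
C4: legal
D4: violates R4
E4: violates R1
F4: legal
G4: violates R4
A4: violates R2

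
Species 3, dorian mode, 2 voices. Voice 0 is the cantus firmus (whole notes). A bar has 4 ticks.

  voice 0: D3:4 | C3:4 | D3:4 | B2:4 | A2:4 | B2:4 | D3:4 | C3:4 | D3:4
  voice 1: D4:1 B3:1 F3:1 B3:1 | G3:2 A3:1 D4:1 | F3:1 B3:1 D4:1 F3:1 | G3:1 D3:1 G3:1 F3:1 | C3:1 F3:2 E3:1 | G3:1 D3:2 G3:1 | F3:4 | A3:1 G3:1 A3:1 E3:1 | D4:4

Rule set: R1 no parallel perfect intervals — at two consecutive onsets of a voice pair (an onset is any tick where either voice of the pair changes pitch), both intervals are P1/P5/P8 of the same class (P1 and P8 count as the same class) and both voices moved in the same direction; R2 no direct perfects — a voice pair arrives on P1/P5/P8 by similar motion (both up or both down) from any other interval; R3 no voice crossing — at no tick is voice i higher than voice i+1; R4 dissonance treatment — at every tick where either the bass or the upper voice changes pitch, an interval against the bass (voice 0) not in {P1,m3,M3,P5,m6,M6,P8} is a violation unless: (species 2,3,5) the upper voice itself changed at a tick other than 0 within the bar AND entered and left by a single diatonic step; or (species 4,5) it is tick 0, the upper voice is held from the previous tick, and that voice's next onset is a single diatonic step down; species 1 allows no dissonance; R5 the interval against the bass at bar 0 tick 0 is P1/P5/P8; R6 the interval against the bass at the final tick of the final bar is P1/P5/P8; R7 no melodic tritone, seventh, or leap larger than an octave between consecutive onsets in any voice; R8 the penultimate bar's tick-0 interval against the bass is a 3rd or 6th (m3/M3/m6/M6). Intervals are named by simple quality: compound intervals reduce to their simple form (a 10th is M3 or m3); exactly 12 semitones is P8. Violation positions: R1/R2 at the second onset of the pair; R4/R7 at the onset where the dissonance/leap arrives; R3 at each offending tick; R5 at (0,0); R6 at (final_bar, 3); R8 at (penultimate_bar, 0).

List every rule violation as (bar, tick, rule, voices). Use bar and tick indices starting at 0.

(0, 2, R7, (1,))
(0, 3, R7, (1,))
(1, 0, R2, (0, 1))
(1, 3, R4, (0, 1))
(2, 1, R7, (1,))
(3, 3, R4, (0, 1))
(8, 0, R2, (0, 1))
(8, 0, R7, (1,))

bar 0: v0=D3 v1=D4 downbeat P8
bar 1: v0=C3 v1=G3 downbeat P5
bar 2: v0=D3 v1=F3 downbeat m3
bar 3: v0=B2 v1=G3 downbeat m6
bar 4: v0=A2 v1=C3 downbeat m3
bar 5: v0=B2 v1=G3 downbeat m6
bar 6: v0=D3 v1=F3 downbeat m3
bar 7: v0=C3 v1=A3 downbeat M6
bar 8: v0=D3 v1=D4 downbeat P8
  -> R7 @ bar 0 tick 2 v(1,): B3->F3 leap 6st
  -> R7 @ bar 0 tick 3 v(1,): F3->B3 leap 6st
  -> R2 @ bar 1 tick 0 v(0, 1): D3/B3 M6 -> C3/G3 P5 similar
  -> R4 @ bar 1 tick 3 v(0, 1): C3/D4 M2 untreated
  -> R7 @ bar 2 tick 1 v(1,): F3->B3 leap 6st
  -> R4 @ bar 3 tick 3 v(0, 1): B2/F3 TT untreated
  -> R2 @ bar 8 tick 0 v(0, 1): C3/E3 M3 -> D3/D4 P8 similar
  -> R7 @ bar 8 tick 0 v(1,): E3->D4 leap 10st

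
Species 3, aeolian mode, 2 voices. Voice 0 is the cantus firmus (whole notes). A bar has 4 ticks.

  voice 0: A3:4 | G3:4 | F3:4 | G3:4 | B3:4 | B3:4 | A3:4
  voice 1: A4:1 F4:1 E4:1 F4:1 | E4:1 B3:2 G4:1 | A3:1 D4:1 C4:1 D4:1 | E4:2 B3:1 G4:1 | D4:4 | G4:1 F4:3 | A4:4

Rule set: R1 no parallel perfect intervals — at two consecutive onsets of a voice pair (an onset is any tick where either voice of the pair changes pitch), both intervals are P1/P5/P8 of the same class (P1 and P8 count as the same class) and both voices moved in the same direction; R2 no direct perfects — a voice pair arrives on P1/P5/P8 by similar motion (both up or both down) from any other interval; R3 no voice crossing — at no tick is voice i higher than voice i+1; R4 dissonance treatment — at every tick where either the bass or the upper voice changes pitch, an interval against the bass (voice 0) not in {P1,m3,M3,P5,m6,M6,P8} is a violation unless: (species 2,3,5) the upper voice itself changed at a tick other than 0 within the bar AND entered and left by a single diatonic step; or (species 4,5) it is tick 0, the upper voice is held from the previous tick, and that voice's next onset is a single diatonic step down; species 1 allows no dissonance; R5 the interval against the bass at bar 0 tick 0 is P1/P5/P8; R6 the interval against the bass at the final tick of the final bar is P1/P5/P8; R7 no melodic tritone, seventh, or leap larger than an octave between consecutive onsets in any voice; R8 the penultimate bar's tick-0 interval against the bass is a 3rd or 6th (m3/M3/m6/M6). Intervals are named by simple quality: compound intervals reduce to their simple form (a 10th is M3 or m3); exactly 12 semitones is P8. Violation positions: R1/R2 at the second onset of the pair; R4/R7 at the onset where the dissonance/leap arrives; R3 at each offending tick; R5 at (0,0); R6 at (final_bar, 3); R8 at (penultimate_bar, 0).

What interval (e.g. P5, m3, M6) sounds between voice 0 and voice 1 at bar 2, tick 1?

M6

voice 0=F3 voice 1=D4 -> M6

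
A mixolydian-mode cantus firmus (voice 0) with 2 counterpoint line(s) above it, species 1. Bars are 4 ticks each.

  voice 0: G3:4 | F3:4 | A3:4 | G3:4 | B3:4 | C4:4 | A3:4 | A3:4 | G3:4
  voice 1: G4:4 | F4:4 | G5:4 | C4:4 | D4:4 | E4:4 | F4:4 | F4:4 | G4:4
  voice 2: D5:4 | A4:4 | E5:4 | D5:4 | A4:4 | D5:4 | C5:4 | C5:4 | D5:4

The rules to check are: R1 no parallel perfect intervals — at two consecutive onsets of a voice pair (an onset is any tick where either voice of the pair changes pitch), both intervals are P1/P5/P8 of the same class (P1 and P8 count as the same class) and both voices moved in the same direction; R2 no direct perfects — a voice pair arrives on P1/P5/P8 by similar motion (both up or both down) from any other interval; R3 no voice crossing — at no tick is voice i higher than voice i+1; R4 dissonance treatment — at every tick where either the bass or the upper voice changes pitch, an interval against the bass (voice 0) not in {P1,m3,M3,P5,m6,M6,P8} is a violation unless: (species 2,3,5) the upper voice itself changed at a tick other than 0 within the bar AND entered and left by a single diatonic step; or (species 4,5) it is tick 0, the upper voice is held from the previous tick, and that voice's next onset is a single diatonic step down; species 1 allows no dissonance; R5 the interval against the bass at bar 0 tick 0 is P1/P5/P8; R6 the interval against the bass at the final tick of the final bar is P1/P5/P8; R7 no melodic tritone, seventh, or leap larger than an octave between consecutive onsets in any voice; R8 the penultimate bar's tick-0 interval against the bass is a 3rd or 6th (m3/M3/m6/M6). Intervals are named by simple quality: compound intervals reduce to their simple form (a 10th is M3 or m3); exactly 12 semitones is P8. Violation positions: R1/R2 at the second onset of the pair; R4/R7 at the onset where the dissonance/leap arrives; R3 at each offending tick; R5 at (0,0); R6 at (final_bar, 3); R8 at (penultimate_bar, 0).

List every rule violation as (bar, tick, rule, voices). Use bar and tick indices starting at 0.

bar 0: v0=G3 v1=G4 v2=D5 downbeat P5
bar 1: v0=F3 v1=F4 v2=A4 downbeat M3
bar 2: v0=A3 v1=G5 v2=E5 downbeat P5
bar 3: v0=G3 v1=C4 v2=D5 downbeat P5
bar 4: v0=B3 v1=D4 v2=A4 downbeat m7
bar 5: v0=C4 v1=E4 v2=D5 downbeat M2
bar 6: v0=A3 v1=F4 v2=C5 downbeat m3
bar 7: v0=A3 v1=F4 v2=C5 downbeat m3
bar 8: v0=G3 v1=G4 v2=D5 downbeat P5
  -> R1 @ bar 1 tick 0 v(0, 1): G3/G4 P8 -> F3/F4 P8 similar
  -> R2 @ bar 2 tick 0 v(0, 2): F3/A4 M3 -> A3/E5 P5 similar
  -> R3 @ bar 2 tick 0 v(1, 2): G5 above E5
  -> R4 @ bar 2 tick 0 v(0, 1): A3/G5 m7 untreated
  -> R7 @ bar 2 tick 0 v(1,): F4->G5 leap 14st
  -> R3 @ bar 2 tick 1 v(1, 2): G5 above E5
  -> R3 @ bar 2 tick 2 v(1, 2): G5 above E5
  -> R3 @ bar 2 tick 3 v(1, 2): G5 above E5
  -> R1 @ bar 3 tick 0 v(0, 2): A3/E5 P5 -> G3/D5 P5 similar
  -> R4 @ bar 3 tick 0 v(0, 1): G3/C4 P4 untreated
  -> R7 @ bar 3 tick 0 v(1,): G5->C4 leap 19st
  -> R4 @ bar 4 tick 0 v(0, 2): B3/A4 m7 untreated
  -> R4 @ bar 5 tick 0 v(0, 2): C4/D5 M2 untreated
  -> R1 @ bar 8 tick 0 v(1, 2): F4/C5 P5 -> G4/D5 P5 similar

(1, 0, R1, (0, 1))
(2, 0, R2, (0, 2))
(2, 0, R3, (1, 2))
(2, 0, R4, (0, 1))
(2, 0, R7, (1,))
(2, 1, R3, (1, 2))
(2, 2, R3, (1, 2))
(2, 3, R3, (1, 2))
(3, 0, R1, (0, 2))
(3, 0, R4, (0, 1))
(3, 0, R7, (1,))
(4, 0, R4, (0, 2))
(5, 0, R4, (0, 2))
(8, 0, R1, (1, 2))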